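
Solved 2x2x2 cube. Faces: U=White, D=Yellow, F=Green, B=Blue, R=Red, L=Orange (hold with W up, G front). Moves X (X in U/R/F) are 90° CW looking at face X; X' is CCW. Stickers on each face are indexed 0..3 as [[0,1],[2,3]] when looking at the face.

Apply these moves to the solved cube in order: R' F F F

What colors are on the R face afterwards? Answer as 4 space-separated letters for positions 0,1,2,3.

After move 1 (R'): R=RRRR U=WBWB F=GWGW D=YGYG B=YBYB
After move 2 (F): F=GGWW U=WBOO R=WRBR D=RRYG L=OYOG
After move 3 (F): F=WGWG U=WBGY R=OROR D=BWYG L=OROR
After move 4 (F): F=WWGG U=WBRR R=GRYR D=OOYG L=OBOW
Query: R face = GRYR

Answer: G R Y R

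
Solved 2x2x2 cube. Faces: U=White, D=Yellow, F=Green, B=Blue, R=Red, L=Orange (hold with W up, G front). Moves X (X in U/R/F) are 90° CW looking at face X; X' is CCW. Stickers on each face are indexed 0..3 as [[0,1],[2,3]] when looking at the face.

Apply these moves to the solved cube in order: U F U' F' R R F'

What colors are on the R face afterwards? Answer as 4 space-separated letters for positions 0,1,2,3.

After move 1 (U): U=WWWW F=RRGG R=BBRR B=OOBB L=GGOO
After move 2 (F): F=GRGR U=WWOG R=WBWR D=RBYY L=GYOY
After move 3 (U'): U=WGWO F=GYGR R=GRWR B=WBBB L=OOOY
After move 4 (F'): F=YRGG U=WGGW R=BRRR D=OYYY L=OOOW
After move 5 (R): R=RBRR U=WRGG F=YYGY D=OBYW B=WBGB
After move 6 (R): R=RRRB U=WYGY F=YBGW D=OGYW B=GBRB
After move 7 (F'): F=BWYG U=WYRR R=GROB D=OWYW L=OYOG
Query: R face = GROB

Answer: G R O B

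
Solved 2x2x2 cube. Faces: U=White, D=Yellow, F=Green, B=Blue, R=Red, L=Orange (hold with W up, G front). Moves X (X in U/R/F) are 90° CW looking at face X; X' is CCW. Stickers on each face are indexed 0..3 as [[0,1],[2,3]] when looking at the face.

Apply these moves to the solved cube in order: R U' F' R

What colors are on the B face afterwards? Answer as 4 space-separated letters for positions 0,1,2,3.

After move 1 (R): R=RRRR U=WGWG F=GYGY D=YBYB B=WBWB
After move 2 (U'): U=GGWW F=OOGY R=GYRR B=RRWB L=WBOO
After move 3 (F'): F=OYOG U=GGGR R=BYYR D=BOYB L=WWOW
After move 4 (R): R=YBRY U=GYGG F=OOOB D=BWYR B=RRGB
Query: B face = RRGB

Answer: R R G B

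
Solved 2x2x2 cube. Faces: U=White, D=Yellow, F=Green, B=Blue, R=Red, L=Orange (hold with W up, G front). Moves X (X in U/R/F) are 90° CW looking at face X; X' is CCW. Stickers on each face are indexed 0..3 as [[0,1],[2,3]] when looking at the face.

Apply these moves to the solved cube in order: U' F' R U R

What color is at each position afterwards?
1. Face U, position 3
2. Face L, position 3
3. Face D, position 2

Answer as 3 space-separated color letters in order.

After move 1 (U'): U=WWWW F=OOGG R=GGRR B=RRBB L=BBOO
After move 2 (F'): F=OGOG U=WWGR R=YGYR D=BOYY L=BWOW
After move 3 (R): R=YYRG U=WGGG F=OOOY D=BBYR B=RRWB
After move 4 (U): U=GWGG F=YYOY R=RRRG B=BWWB L=OOOW
After move 5 (R): R=RRGR U=GYGY F=YBOR D=BWYB B=GWWB
Query 1: U[3] = Y
Query 2: L[3] = W
Query 3: D[2] = Y

Answer: Y W Y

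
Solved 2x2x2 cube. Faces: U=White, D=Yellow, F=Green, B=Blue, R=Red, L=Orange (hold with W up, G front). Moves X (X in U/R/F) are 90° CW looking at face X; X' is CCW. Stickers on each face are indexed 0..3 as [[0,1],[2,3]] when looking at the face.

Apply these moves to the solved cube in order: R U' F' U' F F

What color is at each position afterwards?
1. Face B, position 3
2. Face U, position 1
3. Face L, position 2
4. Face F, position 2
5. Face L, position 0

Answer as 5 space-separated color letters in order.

After move 1 (R): R=RRRR U=WGWG F=GYGY D=YBYB B=WBWB
After move 2 (U'): U=GGWW F=OOGY R=GYRR B=RRWB L=WBOO
After move 3 (F'): F=OYOG U=GGGR R=BYYR D=BOYB L=WWOW
After move 4 (U'): U=GRGG F=WWOG R=OYYR B=BYWB L=RROW
After move 5 (F): F=OWGW U=GRWR R=GYGR D=YOYB L=RBOO
After move 6 (F): F=GOWW U=GROB R=WYRR D=GGYB L=RYOO
Query 1: B[3] = B
Query 2: U[1] = R
Query 3: L[2] = O
Query 4: F[2] = W
Query 5: L[0] = R

Answer: B R O W R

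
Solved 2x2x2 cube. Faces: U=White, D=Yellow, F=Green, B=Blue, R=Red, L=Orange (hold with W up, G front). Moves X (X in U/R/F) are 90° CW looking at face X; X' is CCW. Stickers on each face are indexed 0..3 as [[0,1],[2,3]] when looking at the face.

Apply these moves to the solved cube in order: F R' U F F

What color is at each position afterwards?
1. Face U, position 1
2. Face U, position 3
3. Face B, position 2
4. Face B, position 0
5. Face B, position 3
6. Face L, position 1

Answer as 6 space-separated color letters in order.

After move 1 (F): F=GGGG U=WWOO R=WRWR D=RRYY L=OYOY
After move 2 (R'): R=RRWW U=WBOB F=GWGO D=RGYG B=YBRB
After move 3 (U): U=OWBB F=RRGO R=YBWW B=OYRB L=GWOY
After move 4 (F): F=GROR U=OWYW R=BBBW D=WYYG L=GROG
After move 5 (F): F=OGRR U=OWGR R=YBWW D=BBYG L=GWOY
Query 1: U[1] = W
Query 2: U[3] = R
Query 3: B[2] = R
Query 4: B[0] = O
Query 5: B[3] = B
Query 6: L[1] = W

Answer: W R R O B W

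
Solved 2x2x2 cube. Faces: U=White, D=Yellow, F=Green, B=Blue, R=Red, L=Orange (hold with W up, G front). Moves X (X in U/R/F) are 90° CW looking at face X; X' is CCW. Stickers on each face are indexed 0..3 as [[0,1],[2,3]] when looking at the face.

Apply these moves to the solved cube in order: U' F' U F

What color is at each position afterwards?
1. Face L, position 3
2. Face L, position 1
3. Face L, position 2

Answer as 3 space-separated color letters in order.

Answer: O B O

Derivation:
After move 1 (U'): U=WWWW F=OOGG R=GGRR B=RRBB L=BBOO
After move 2 (F'): F=OGOG U=WWGR R=YGYR D=BOYY L=BWOW
After move 3 (U): U=GWRW F=YGOG R=RRYR B=BWBB L=OGOW
After move 4 (F): F=OYGG U=GWWG R=RRWR D=YRYY L=OBOO
Query 1: L[3] = O
Query 2: L[1] = B
Query 3: L[2] = O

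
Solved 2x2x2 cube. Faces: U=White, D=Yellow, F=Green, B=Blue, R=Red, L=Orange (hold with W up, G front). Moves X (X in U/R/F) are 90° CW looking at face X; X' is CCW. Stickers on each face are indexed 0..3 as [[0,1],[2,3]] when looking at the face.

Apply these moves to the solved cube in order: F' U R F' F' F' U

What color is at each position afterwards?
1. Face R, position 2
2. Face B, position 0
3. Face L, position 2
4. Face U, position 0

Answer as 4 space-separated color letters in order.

Answer: G G O W

Derivation:
After move 1 (F'): F=GGGG U=WWRR R=YRYR D=OOYY L=OWOW
After move 2 (U): U=RWRW F=YRGG R=BBYR B=OWBB L=GGOW
After move 3 (R): R=YBRB U=RRRG F=YOGY D=OBYO B=WWWB
After move 4 (F'): F=OYYG U=RRYR R=BBOB D=GWYO L=GGOR
After move 5 (F'): F=YGOY U=RRBO R=WBGB D=GRYO L=GROY
After move 6 (F'): F=GYYO U=RRWG R=RBGB D=RYYO L=GOOB
After move 7 (U): U=WRGR F=RBYO R=WWGB B=GOWB L=GYOB
Query 1: R[2] = G
Query 2: B[0] = G
Query 3: L[2] = O
Query 4: U[0] = W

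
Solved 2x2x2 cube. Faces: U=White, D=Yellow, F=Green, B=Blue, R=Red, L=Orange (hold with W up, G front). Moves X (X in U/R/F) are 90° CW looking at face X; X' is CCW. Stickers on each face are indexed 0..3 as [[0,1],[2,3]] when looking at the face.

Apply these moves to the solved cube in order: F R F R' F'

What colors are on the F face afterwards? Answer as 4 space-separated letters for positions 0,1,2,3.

After move 1 (F): F=GGGG U=WWOO R=WRWR D=RRYY L=OYOY
After move 2 (R): R=WWRR U=WGOG F=GRGY D=RBYB B=OBWB
After move 3 (F): F=GGYR U=WGYY R=OWGR D=RWYB L=OROB
After move 4 (R'): R=WROG U=WWYO F=GGYY D=RGYR B=BBWB
After move 5 (F'): F=GYGY U=WWWO R=GRRG D=RBYR L=OOOY
Query: F face = GYGY

Answer: G Y G Y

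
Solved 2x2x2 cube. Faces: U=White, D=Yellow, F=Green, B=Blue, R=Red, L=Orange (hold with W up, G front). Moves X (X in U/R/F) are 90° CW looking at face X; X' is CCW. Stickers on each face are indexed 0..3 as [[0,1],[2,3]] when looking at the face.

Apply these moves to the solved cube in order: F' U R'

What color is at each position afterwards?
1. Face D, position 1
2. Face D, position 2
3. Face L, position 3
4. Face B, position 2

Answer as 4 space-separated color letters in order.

Answer: R Y W O

Derivation:
After move 1 (F'): F=GGGG U=WWRR R=YRYR D=OOYY L=OWOW
After move 2 (U): U=RWRW F=YRGG R=BBYR B=OWBB L=GGOW
After move 3 (R'): R=BRBY U=RBRO F=YWGW D=ORYG B=YWOB
Query 1: D[1] = R
Query 2: D[2] = Y
Query 3: L[3] = W
Query 4: B[2] = O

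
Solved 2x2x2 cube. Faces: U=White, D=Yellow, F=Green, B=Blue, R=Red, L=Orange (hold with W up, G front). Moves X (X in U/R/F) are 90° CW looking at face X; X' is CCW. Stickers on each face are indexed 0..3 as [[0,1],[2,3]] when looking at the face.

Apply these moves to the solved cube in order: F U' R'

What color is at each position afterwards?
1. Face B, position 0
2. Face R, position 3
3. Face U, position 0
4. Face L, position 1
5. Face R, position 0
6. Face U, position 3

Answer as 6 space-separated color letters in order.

After move 1 (F): F=GGGG U=WWOO R=WRWR D=RRYY L=OYOY
After move 2 (U'): U=WOWO F=OYGG R=GGWR B=WRBB L=BBOY
After move 3 (R'): R=GRGW U=WBWW F=OOGO D=RYYG B=YRRB
Query 1: B[0] = Y
Query 2: R[3] = W
Query 3: U[0] = W
Query 4: L[1] = B
Query 5: R[0] = G
Query 6: U[3] = W

Answer: Y W W B G W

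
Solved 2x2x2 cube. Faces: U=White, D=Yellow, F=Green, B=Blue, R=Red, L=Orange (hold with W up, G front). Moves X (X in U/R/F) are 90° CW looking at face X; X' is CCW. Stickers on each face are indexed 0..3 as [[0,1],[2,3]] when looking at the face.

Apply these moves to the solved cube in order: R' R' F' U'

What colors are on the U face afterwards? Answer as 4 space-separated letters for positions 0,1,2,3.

Answer: Y R W R

Derivation:
After move 1 (R'): R=RRRR U=WBWB F=GWGW D=YGYG B=YBYB
After move 2 (R'): R=RRRR U=WYWY F=GBGB D=YWYW B=GBGB
After move 3 (F'): F=BBGG U=WYRR R=WRYR D=OOYW L=OYOW
After move 4 (U'): U=YRWR F=OYGG R=BBYR B=WRGB L=GBOW
Query: U face = YRWR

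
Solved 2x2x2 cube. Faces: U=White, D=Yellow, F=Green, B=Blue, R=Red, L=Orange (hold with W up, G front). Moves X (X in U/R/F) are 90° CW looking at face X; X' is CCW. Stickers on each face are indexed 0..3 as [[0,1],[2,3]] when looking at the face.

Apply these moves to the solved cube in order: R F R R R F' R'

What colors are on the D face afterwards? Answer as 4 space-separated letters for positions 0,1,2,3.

After move 1 (R): R=RRRR U=WGWG F=GYGY D=YBYB B=WBWB
After move 2 (F): F=GGYY U=WGOO R=WRGR D=RRYB L=OYOB
After move 3 (R): R=GWRR U=WGOY F=GRYB D=RWYW B=OBGB
After move 4 (R): R=RGRW U=WROB F=GWYW D=RGYO B=YBGB
After move 5 (R): R=RRWG U=WWOW F=GGYO D=RGYY B=BBRB
After move 6 (F'): F=GOGY U=WWRW R=GRRG D=YBYY L=OWOO
After move 7 (R'): R=RGGR U=WRRB F=GWGW D=YOYY B=YBBB
Query: D face = YOYY

Answer: Y O Y Y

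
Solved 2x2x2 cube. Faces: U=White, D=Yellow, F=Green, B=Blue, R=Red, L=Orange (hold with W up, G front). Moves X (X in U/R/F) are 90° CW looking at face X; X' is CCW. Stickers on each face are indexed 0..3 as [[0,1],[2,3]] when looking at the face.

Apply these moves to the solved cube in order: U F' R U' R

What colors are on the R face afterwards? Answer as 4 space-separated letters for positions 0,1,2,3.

Answer: R R B O

Derivation:
After move 1 (U): U=WWWW F=RRGG R=BBRR B=OOBB L=GGOO
After move 2 (F'): F=RGRG U=WWBR R=YBYR D=GOYY L=GWOW
After move 3 (R): R=YYRB U=WGBG F=RORY D=GBYO B=ROWB
After move 4 (U'): U=GGWB F=GWRY R=RORB B=YYWB L=ROOW
After move 5 (R): R=RRBO U=GWWY F=GBRO D=GWYY B=BYGB
Query: R face = RRBO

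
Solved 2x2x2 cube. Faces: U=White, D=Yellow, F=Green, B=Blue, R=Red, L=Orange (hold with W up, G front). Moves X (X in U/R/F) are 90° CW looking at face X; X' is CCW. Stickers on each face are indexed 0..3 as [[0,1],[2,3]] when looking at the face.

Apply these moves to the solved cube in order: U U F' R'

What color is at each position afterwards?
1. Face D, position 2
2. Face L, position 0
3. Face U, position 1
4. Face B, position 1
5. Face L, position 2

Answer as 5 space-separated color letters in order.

Answer: Y R B G O

Derivation:
After move 1 (U): U=WWWW F=RRGG R=BBRR B=OOBB L=GGOO
After move 2 (U): U=WWWW F=BBGG R=OORR B=GGBB L=RROO
After move 3 (F'): F=BGBG U=WWOR R=YOYR D=ROYY L=RWOW
After move 4 (R'): R=ORYY U=WBOG F=BWBR D=RGYG B=YGOB
Query 1: D[2] = Y
Query 2: L[0] = R
Query 3: U[1] = B
Query 4: B[1] = G
Query 5: L[2] = O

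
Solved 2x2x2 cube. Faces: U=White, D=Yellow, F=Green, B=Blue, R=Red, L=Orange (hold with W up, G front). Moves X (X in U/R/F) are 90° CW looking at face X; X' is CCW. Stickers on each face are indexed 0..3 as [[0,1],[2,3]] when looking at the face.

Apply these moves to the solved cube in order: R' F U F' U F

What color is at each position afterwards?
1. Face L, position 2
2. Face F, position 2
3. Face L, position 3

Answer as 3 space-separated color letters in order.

After move 1 (R'): R=RRRR U=WBWB F=GWGW D=YGYG B=YBYB
After move 2 (F): F=GGWW U=WBOO R=WRBR D=RRYG L=OYOG
After move 3 (U): U=OWOB F=WRWW R=YBBR B=OYYB L=GGOG
After move 4 (F'): F=RWWW U=OWYB R=RBRR D=GGYG L=GBOO
After move 5 (U): U=YOBW F=RBWW R=OYRR B=GBYB L=RWOO
After move 6 (F): F=WRWB U=YOOW R=BYWR D=ROYG L=RGOG
Query 1: L[2] = O
Query 2: F[2] = W
Query 3: L[3] = G

Answer: O W G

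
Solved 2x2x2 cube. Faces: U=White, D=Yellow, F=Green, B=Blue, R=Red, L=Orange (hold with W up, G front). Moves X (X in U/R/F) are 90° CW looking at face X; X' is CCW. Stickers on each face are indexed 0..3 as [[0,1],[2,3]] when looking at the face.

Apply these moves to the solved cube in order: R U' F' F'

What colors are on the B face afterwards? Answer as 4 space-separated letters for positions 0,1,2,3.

Answer: R R W B

Derivation:
After move 1 (R): R=RRRR U=WGWG F=GYGY D=YBYB B=WBWB
After move 2 (U'): U=GGWW F=OOGY R=GYRR B=RRWB L=WBOO
After move 3 (F'): F=OYOG U=GGGR R=BYYR D=BOYB L=WWOW
After move 4 (F'): F=YGOO U=GGBY R=OYBR D=WWYB L=WROG
Query: B face = RRWB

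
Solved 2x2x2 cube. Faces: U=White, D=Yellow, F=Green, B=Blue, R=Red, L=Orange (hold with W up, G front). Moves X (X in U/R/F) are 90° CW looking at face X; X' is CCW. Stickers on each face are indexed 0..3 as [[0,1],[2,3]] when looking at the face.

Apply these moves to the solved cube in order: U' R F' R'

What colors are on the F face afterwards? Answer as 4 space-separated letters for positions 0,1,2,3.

After move 1 (U'): U=WWWW F=OOGG R=GGRR B=RRBB L=BBOO
After move 2 (R): R=RGRG U=WOWG F=OYGY D=YBYR B=WRWB
After move 3 (F'): F=YYOG U=WORR R=BGYG D=BOYR L=BGOW
After move 4 (R'): R=GGBY U=WWRW F=YOOR D=BYYG B=RROB
Query: F face = YOOR

Answer: Y O O R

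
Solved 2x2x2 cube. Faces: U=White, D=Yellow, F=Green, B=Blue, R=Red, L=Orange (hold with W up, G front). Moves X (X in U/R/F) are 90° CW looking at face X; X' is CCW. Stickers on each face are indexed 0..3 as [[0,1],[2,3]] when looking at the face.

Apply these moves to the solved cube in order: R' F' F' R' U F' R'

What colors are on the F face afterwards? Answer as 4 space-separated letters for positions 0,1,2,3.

After move 1 (R'): R=RRRR U=WBWB F=GWGW D=YGYG B=YBYB
After move 2 (F'): F=WWGG U=WBRR R=GRYR D=OOYG L=OBOW
After move 3 (F'): F=WGWG U=WBGY R=OROR D=BWYG L=OROR
After move 4 (R'): R=RROO U=WYGY F=WBWY D=BGYG B=GBWB
After move 5 (U): U=GWYY F=RRWY R=GBOO B=ORWB L=WBOR
After move 6 (F'): F=RYRW U=GWGO R=GBBO D=BRYG L=WYOY
After move 7 (R'): R=BOGB U=GWGO F=RWRO D=BYYW B=GRRB
Query: F face = RWRO

Answer: R W R O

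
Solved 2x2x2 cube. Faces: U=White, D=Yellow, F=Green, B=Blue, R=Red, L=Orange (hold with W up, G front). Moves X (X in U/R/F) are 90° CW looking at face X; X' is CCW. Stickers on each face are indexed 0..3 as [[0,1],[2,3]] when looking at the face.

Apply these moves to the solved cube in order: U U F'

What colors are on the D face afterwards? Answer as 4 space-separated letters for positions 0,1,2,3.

After move 1 (U): U=WWWW F=RRGG R=BBRR B=OOBB L=GGOO
After move 2 (U): U=WWWW F=BBGG R=OORR B=GGBB L=RROO
After move 3 (F'): F=BGBG U=WWOR R=YOYR D=ROYY L=RWOW
Query: D face = ROYY

Answer: R O Y Y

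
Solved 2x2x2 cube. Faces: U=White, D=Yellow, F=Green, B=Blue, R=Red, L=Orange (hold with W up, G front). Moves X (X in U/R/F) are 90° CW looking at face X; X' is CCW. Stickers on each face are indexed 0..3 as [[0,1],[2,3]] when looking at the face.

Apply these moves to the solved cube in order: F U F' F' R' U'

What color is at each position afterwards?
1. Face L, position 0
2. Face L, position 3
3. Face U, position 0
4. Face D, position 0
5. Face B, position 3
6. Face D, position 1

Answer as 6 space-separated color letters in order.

After move 1 (F): F=GGGG U=WWOO R=WRWR D=RRYY L=OYOY
After move 2 (U): U=OWOW F=WRGG R=BBWR B=OYBB L=GGOY
After move 3 (F'): F=RGWG U=OWBW R=RBRR D=GYYY L=GWOO
After move 4 (F'): F=GGRW U=OWRR R=YBGR D=WOYY L=GWOB
After move 5 (R'): R=BRYG U=OBRO F=GWRR D=WGYW B=YYOB
After move 6 (U'): U=BOOR F=GWRR R=GWYG B=BROB L=YYOB
Query 1: L[0] = Y
Query 2: L[3] = B
Query 3: U[0] = B
Query 4: D[0] = W
Query 5: B[3] = B
Query 6: D[1] = G

Answer: Y B B W B G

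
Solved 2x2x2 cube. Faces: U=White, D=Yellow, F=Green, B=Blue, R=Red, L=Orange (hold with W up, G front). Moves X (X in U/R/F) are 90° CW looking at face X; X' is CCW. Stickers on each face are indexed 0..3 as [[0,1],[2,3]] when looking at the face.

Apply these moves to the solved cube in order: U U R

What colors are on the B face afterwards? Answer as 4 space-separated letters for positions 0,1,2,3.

After move 1 (U): U=WWWW F=RRGG R=BBRR B=OOBB L=GGOO
After move 2 (U): U=WWWW F=BBGG R=OORR B=GGBB L=RROO
After move 3 (R): R=RORO U=WBWG F=BYGY D=YBYG B=WGWB
Query: B face = WGWB

Answer: W G W B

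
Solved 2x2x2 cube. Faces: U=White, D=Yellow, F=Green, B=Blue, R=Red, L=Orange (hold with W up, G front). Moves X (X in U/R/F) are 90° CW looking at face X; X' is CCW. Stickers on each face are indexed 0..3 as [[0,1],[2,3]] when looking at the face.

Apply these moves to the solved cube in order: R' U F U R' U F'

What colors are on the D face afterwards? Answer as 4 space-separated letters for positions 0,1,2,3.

Answer: W G Y R

Derivation:
After move 1 (R'): R=RRRR U=WBWB F=GWGW D=YGYG B=YBYB
After move 2 (U): U=WWBB F=RRGW R=YBRR B=OOYB L=GWOO
After move 3 (F): F=GRWR U=WWOW R=BBBR D=RYYG L=GYOG
After move 4 (U): U=OWWW F=BBWR R=OOBR B=GYYB L=GROG
After move 5 (R'): R=OROB U=OYWG F=BWWW D=RBYR B=GYYB
After move 6 (U): U=WOGY F=ORWW R=GYOB B=GRYB L=BWOG
After move 7 (F'): F=RWOW U=WOGO R=BYRB D=WGYR L=BYOG
Query: D face = WGYR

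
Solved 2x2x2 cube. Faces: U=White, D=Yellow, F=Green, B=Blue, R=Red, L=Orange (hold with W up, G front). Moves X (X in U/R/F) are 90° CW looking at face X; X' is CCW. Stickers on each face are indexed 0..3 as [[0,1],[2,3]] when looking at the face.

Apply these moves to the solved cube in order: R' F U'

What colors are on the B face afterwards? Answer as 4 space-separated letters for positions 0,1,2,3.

After move 1 (R'): R=RRRR U=WBWB F=GWGW D=YGYG B=YBYB
After move 2 (F): F=GGWW U=WBOO R=WRBR D=RRYG L=OYOG
After move 3 (U'): U=BOWO F=OYWW R=GGBR B=WRYB L=YBOG
Query: B face = WRYB

Answer: W R Y B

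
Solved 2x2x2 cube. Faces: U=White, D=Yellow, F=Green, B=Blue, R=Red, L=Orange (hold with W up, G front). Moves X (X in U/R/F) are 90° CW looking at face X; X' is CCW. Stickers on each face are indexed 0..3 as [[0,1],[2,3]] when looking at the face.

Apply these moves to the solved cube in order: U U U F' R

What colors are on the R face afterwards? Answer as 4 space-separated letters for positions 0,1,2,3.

Answer: Y Y R G

Derivation:
After move 1 (U): U=WWWW F=RRGG R=BBRR B=OOBB L=GGOO
After move 2 (U): U=WWWW F=BBGG R=OORR B=GGBB L=RROO
After move 3 (U): U=WWWW F=OOGG R=GGRR B=RRBB L=BBOO
After move 4 (F'): F=OGOG U=WWGR R=YGYR D=BOYY L=BWOW
After move 5 (R): R=YYRG U=WGGG F=OOOY D=BBYR B=RRWB
Query: R face = YYRG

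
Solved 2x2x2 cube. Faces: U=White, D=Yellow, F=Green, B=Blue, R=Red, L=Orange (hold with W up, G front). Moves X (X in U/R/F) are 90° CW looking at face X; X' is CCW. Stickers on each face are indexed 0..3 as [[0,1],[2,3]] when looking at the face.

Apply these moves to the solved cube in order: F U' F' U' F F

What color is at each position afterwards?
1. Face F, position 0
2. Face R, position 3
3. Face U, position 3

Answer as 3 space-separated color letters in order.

Answer: G R B

Derivation:
After move 1 (F): F=GGGG U=WWOO R=WRWR D=RRYY L=OYOY
After move 2 (U'): U=WOWO F=OYGG R=GGWR B=WRBB L=BBOY
After move 3 (F'): F=YGOG U=WOGW R=RGRR D=BYYY L=BOOW
After move 4 (U'): U=OWWG F=BOOG R=YGRR B=RGBB L=WROW
After move 5 (F): F=OBGO U=OWWR R=WGGR D=RYYY L=WBOY
After move 6 (F): F=GOOB U=OWYB R=WGRR D=GWYY L=WROY
Query 1: F[0] = G
Query 2: R[3] = R
Query 3: U[3] = B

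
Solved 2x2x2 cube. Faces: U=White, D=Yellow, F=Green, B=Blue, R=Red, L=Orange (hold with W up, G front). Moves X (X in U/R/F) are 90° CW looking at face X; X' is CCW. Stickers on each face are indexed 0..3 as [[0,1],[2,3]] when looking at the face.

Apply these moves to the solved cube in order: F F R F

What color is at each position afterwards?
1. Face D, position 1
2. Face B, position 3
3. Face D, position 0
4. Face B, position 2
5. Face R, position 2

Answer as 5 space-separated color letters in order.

Answer: O B R W G

Derivation:
After move 1 (F): F=GGGG U=WWOO R=WRWR D=RRYY L=OYOY
After move 2 (F): F=GGGG U=WWYY R=OROR D=WWYY L=OROR
After move 3 (R): R=OORR U=WGYG F=GWGY D=WBYB B=YBWB
After move 4 (F): F=GGYW U=WGRR R=YOGR D=ROYB L=OWOB
Query 1: D[1] = O
Query 2: B[3] = B
Query 3: D[0] = R
Query 4: B[2] = W
Query 5: R[2] = G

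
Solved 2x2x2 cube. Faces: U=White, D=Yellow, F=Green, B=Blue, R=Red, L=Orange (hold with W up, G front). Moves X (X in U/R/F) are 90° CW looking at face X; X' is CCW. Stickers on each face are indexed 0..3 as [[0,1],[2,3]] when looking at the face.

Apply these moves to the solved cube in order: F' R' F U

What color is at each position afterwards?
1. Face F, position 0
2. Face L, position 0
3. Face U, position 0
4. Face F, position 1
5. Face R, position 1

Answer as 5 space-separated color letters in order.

After move 1 (F'): F=GGGG U=WWRR R=YRYR D=OOYY L=OWOW
After move 2 (R'): R=RRYY U=WBRB F=GWGR D=OGYG B=YBOB
After move 3 (F): F=GGRW U=WBWW R=RRBY D=YRYG L=OOOG
After move 4 (U): U=WWWB F=RRRW R=YBBY B=OOOB L=GGOG
Query 1: F[0] = R
Query 2: L[0] = G
Query 3: U[0] = W
Query 4: F[1] = R
Query 5: R[1] = B

Answer: R G W R B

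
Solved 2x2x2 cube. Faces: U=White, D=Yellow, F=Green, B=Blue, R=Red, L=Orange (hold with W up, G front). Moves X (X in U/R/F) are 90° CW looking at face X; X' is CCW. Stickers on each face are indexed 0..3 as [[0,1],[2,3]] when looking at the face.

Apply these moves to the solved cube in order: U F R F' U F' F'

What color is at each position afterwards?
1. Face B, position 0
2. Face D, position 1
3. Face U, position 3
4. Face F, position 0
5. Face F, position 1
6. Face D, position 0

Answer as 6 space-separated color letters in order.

After move 1 (U): U=WWWW F=RRGG R=BBRR B=OOBB L=GGOO
After move 2 (F): F=GRGR U=WWOG R=WBWR D=RBYY L=GYOY
After move 3 (R): R=WWRB U=WROR F=GBGY D=RBYO B=GOWB
After move 4 (F'): F=BYGG U=WRWR R=BWRB D=YYYO L=GROO
After move 5 (U): U=WWRR F=BWGG R=GORB B=GRWB L=BYOO
After move 6 (F'): F=WGBG U=WWGR R=YOYB D=YOYO L=BROR
After move 7 (F'): F=GGWB U=WWYY R=OOYB D=RRYO L=BROG
Query 1: B[0] = G
Query 2: D[1] = R
Query 3: U[3] = Y
Query 4: F[0] = G
Query 5: F[1] = G
Query 6: D[0] = R

Answer: G R Y G G R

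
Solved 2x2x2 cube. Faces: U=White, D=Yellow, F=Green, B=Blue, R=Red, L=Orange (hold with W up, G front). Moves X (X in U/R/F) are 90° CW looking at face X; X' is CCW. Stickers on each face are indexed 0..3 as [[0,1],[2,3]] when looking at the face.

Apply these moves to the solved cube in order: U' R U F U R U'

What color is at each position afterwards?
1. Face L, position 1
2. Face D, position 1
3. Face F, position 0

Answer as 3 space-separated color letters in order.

Answer: Y W G

Derivation:
After move 1 (U'): U=WWWW F=OOGG R=GGRR B=RRBB L=BBOO
After move 2 (R): R=RGRG U=WOWG F=OYGY D=YBYR B=WRWB
After move 3 (U): U=WWGO F=RGGY R=WRRG B=BBWB L=OYOO
After move 4 (F): F=GRYG U=WWOY R=GROG D=RWYR L=OYOB
After move 5 (U): U=OWYW F=GRYG R=BBOG B=OYWB L=GROB
After move 6 (R): R=OBGB U=ORYG F=GWYR D=RWYO B=WYWB
After move 7 (U'): U=RGOY F=GRYR R=GWGB B=OBWB L=WYOB
Query 1: L[1] = Y
Query 2: D[1] = W
Query 3: F[0] = G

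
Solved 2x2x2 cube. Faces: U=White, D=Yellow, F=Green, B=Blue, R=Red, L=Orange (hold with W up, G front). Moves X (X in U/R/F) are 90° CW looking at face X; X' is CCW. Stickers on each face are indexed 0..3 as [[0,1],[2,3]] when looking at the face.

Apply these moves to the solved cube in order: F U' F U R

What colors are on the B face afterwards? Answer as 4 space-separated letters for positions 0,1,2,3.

After move 1 (F): F=GGGG U=WWOO R=WRWR D=RRYY L=OYOY
After move 2 (U'): U=WOWO F=OYGG R=GGWR B=WRBB L=BBOY
After move 3 (F): F=GOGY U=WOYB R=WGOR D=WGYY L=BROR
After move 4 (U): U=YWBO F=WGGY R=WROR B=BRBB L=GOOR
After move 5 (R): R=OWRR U=YGBY F=WGGY D=WBYB B=ORWB
Query: B face = ORWB

Answer: O R W B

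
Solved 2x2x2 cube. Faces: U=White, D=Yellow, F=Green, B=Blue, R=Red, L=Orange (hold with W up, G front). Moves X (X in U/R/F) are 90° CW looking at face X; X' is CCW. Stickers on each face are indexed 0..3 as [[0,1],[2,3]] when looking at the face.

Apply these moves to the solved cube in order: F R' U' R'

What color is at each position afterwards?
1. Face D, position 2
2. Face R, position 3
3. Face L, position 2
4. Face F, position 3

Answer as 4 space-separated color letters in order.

Answer: Y W O O

Derivation:
After move 1 (F): F=GGGG U=WWOO R=WRWR D=RRYY L=OYOY
After move 2 (R'): R=RRWW U=WBOB F=GWGO D=RGYG B=YBRB
After move 3 (U'): U=BBWO F=OYGO R=GWWW B=RRRB L=YBOY
After move 4 (R'): R=WWGW U=BRWR F=OBGO D=RYYO B=GRGB
Query 1: D[2] = Y
Query 2: R[3] = W
Query 3: L[2] = O
Query 4: F[3] = O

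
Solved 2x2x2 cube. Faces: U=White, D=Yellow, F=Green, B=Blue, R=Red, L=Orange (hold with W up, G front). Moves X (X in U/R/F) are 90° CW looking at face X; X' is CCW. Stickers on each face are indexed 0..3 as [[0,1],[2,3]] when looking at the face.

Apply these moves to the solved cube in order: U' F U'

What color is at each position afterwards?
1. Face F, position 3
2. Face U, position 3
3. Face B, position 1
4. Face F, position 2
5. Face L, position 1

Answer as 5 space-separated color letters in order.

Answer: O O G G R

Derivation:
After move 1 (U'): U=WWWW F=OOGG R=GGRR B=RRBB L=BBOO
After move 2 (F): F=GOGO U=WWOB R=WGWR D=RGYY L=BYOY
After move 3 (U'): U=WBWO F=BYGO R=GOWR B=WGBB L=RROY
Query 1: F[3] = O
Query 2: U[3] = O
Query 3: B[1] = G
Query 4: F[2] = G
Query 5: L[1] = R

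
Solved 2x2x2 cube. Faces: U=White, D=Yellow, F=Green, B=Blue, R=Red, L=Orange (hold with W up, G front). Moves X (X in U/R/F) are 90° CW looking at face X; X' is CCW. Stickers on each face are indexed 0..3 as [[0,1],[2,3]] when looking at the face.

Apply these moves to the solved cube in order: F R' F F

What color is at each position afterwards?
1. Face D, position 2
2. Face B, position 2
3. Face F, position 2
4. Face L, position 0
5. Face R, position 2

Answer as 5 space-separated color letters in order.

After move 1 (F): F=GGGG U=WWOO R=WRWR D=RRYY L=OYOY
After move 2 (R'): R=RRWW U=WBOB F=GWGO D=RGYG B=YBRB
After move 3 (F): F=GGOW U=WBYY R=ORBW D=WRYG L=OROG
After move 4 (F): F=OGWG U=WBGR R=YRYW D=BOYG L=OWOR
Query 1: D[2] = Y
Query 2: B[2] = R
Query 3: F[2] = W
Query 4: L[0] = O
Query 5: R[2] = Y

Answer: Y R W O Y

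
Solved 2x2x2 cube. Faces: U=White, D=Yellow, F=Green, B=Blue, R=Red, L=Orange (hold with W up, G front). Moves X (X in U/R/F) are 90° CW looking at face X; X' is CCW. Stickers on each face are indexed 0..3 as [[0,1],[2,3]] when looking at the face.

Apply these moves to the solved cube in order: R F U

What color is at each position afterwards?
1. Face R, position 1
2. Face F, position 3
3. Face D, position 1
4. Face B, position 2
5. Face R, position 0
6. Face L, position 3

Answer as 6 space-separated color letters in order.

After move 1 (R): R=RRRR U=WGWG F=GYGY D=YBYB B=WBWB
After move 2 (F): F=GGYY U=WGOO R=WRGR D=RRYB L=OYOB
After move 3 (U): U=OWOG F=WRYY R=WBGR B=OYWB L=GGOB
Query 1: R[1] = B
Query 2: F[3] = Y
Query 3: D[1] = R
Query 4: B[2] = W
Query 5: R[0] = W
Query 6: L[3] = B

Answer: B Y R W W B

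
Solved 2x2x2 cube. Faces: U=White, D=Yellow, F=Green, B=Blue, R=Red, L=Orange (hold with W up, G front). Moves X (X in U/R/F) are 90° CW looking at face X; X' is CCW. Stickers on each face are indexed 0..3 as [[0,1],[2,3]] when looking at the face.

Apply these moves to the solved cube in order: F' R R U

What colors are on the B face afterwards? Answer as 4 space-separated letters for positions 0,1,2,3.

After move 1 (F'): F=GGGG U=WWRR R=YRYR D=OOYY L=OWOW
After move 2 (R): R=YYRR U=WGRG F=GOGY D=OBYB B=RBWB
After move 3 (R): R=RYRY U=WORY F=GBGB D=OWYR B=GBGB
After move 4 (U): U=RWYO F=RYGB R=GBRY B=OWGB L=GBOW
Query: B face = OWGB

Answer: O W G B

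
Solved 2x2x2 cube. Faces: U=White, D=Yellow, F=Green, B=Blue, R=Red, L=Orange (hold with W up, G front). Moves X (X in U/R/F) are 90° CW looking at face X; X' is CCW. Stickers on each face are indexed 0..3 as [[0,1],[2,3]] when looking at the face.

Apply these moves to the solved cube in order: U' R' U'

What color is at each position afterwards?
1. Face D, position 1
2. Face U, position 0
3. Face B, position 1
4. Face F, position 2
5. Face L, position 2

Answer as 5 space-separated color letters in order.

Answer: O B R G O

Derivation:
After move 1 (U'): U=WWWW F=OOGG R=GGRR B=RRBB L=BBOO
After move 2 (R'): R=GRGR U=WBWR F=OWGW D=YOYG B=YRYB
After move 3 (U'): U=BRWW F=BBGW R=OWGR B=GRYB L=YROO
Query 1: D[1] = O
Query 2: U[0] = B
Query 3: B[1] = R
Query 4: F[2] = G
Query 5: L[2] = O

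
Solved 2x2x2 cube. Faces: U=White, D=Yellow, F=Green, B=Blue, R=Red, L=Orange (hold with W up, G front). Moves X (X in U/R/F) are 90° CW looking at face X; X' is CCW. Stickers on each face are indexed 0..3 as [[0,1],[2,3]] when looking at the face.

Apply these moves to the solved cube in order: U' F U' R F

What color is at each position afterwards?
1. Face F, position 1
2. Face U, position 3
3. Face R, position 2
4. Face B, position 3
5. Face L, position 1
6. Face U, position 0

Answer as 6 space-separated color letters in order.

Answer: B R O B R W

Derivation:
After move 1 (U'): U=WWWW F=OOGG R=GGRR B=RRBB L=BBOO
After move 2 (F): F=GOGO U=WWOB R=WGWR D=RGYY L=BYOY
After move 3 (U'): U=WBWO F=BYGO R=GOWR B=WGBB L=RROY
After move 4 (R): R=WGRO U=WYWO F=BGGY D=RBYW B=OGBB
After move 5 (F): F=GBYG U=WYYR R=WGOO D=RWYW L=RROB
Query 1: F[1] = B
Query 2: U[3] = R
Query 3: R[2] = O
Query 4: B[3] = B
Query 5: L[1] = R
Query 6: U[0] = W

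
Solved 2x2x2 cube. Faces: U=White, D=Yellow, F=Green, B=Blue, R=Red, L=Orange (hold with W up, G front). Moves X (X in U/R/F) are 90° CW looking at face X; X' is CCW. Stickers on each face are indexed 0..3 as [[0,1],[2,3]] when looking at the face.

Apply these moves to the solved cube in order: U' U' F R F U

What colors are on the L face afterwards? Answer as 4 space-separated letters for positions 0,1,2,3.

Answer: G G O B

Derivation:
After move 1 (U'): U=WWWW F=OOGG R=GGRR B=RRBB L=BBOO
After move 2 (U'): U=WWWW F=BBGG R=OORR B=GGBB L=RROO
After move 3 (F): F=GBGB U=WWOR R=WOWR D=ROYY L=RYOY
After move 4 (R): R=WWRO U=WBOB F=GOGY D=RBYG B=RGWB
After move 5 (F): F=GGYO U=WBYY R=OWBO D=RWYG L=RROB
After move 6 (U): U=YWYB F=OWYO R=RGBO B=RRWB L=GGOB
Query: L face = GGOB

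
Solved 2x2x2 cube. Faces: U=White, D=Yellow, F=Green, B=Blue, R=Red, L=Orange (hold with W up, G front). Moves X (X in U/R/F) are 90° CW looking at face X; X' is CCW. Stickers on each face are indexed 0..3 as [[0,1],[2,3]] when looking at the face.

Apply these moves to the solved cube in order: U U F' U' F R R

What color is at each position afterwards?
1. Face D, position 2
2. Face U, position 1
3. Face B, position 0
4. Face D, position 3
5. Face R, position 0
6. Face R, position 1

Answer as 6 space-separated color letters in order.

Answer: Y B W G R O

Derivation:
After move 1 (U): U=WWWW F=RRGG R=BBRR B=OOBB L=GGOO
After move 2 (U): U=WWWW F=BBGG R=OORR B=GGBB L=RROO
After move 3 (F'): F=BGBG U=WWOR R=YOYR D=ROYY L=RWOW
After move 4 (U'): U=WRWO F=RWBG R=BGYR B=YOBB L=GGOW
After move 5 (F): F=BRGW U=WRWG R=WGOR D=YBYY L=GROO
After move 6 (R): R=OWRG U=WRWW F=BBGY D=YBYY B=GORB
After move 7 (R): R=ROGW U=WBWY F=BBGY D=YRYG B=WORB
Query 1: D[2] = Y
Query 2: U[1] = B
Query 3: B[0] = W
Query 4: D[3] = G
Query 5: R[0] = R
Query 6: R[1] = O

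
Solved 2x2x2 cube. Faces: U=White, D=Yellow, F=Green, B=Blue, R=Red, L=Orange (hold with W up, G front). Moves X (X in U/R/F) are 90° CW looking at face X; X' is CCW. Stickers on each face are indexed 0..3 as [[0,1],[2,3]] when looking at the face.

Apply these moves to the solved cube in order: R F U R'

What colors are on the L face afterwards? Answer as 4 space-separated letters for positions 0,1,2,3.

After move 1 (R): R=RRRR U=WGWG F=GYGY D=YBYB B=WBWB
After move 2 (F): F=GGYY U=WGOO R=WRGR D=RRYB L=OYOB
After move 3 (U): U=OWOG F=WRYY R=WBGR B=OYWB L=GGOB
After move 4 (R'): R=BRWG U=OWOO F=WWYG D=RRYY B=BYRB
Query: L face = GGOB

Answer: G G O B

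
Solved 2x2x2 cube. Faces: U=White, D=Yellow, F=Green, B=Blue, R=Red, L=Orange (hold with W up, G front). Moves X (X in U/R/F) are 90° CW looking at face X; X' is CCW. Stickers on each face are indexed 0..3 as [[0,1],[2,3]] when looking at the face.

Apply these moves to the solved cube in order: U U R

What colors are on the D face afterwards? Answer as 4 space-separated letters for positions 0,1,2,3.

Answer: Y B Y G

Derivation:
After move 1 (U): U=WWWW F=RRGG R=BBRR B=OOBB L=GGOO
After move 2 (U): U=WWWW F=BBGG R=OORR B=GGBB L=RROO
After move 3 (R): R=RORO U=WBWG F=BYGY D=YBYG B=WGWB
Query: D face = YBYG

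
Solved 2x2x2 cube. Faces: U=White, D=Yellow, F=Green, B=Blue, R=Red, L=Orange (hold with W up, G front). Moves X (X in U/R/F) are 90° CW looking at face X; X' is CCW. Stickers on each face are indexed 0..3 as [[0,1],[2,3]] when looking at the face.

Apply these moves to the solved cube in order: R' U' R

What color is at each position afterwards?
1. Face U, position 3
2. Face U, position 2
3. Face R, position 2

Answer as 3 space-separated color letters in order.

Answer: W W R

Derivation:
After move 1 (R'): R=RRRR U=WBWB F=GWGW D=YGYG B=YBYB
After move 2 (U'): U=BBWW F=OOGW R=GWRR B=RRYB L=YBOO
After move 3 (R): R=RGRW U=BOWW F=OGGG D=YYYR B=WRBB
Query 1: U[3] = W
Query 2: U[2] = W
Query 3: R[2] = R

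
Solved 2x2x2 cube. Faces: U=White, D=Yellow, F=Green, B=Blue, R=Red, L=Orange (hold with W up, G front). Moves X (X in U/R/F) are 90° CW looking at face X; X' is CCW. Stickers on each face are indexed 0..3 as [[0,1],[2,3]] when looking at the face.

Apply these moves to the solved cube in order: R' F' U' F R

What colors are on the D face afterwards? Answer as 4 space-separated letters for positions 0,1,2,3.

After move 1 (R'): R=RRRR U=WBWB F=GWGW D=YGYG B=YBYB
After move 2 (F'): F=WWGG U=WBRR R=GRYR D=OOYG L=OBOW
After move 3 (U'): U=BRWR F=OBGG R=WWYR B=GRYB L=YBOW
After move 4 (F): F=GOGB U=BRWB R=WWRR D=YWYG L=YOOO
After move 5 (R): R=RWRW U=BOWB F=GWGG D=YYYG B=BRRB
Query: D face = YYYG

Answer: Y Y Y G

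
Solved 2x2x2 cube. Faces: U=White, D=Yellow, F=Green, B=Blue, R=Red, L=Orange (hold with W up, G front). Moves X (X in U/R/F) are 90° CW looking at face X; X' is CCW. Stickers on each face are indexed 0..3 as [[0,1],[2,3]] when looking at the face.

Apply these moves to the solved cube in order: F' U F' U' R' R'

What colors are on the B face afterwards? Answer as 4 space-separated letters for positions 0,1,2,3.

Answer: G B W B

Derivation:
After move 1 (F'): F=GGGG U=WWRR R=YRYR D=OOYY L=OWOW
After move 2 (U): U=RWRW F=YRGG R=BBYR B=OWBB L=GGOW
After move 3 (F'): F=RGYG U=RWBY R=OBOR D=GWYY L=GWOR
After move 4 (U'): U=WYRB F=GWYG R=RGOR B=OBBB L=OWOR
After move 5 (R'): R=GRRO U=WBRO F=GYYB D=GWYG B=YBWB
After move 6 (R'): R=ROGR U=WWRY F=GBYO D=GYYB B=GBWB
Query: B face = GBWB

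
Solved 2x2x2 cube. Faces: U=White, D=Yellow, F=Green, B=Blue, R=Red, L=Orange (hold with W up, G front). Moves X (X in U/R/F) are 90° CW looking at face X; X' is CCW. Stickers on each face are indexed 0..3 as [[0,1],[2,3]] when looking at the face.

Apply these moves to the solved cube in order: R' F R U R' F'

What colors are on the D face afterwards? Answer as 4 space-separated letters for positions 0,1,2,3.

Answer: R G Y G

Derivation:
After move 1 (R'): R=RRRR U=WBWB F=GWGW D=YGYG B=YBYB
After move 2 (F): F=GGWW U=WBOO R=WRBR D=RRYG L=OYOG
After move 3 (R): R=BWRR U=WGOW F=GRWG D=RYYY B=OBBB
After move 4 (U): U=OWWG F=BWWG R=OBRR B=OYBB L=GROG
After move 5 (R'): R=BROR U=OBWO F=BWWG D=RWYG B=YYYB
After move 6 (F'): F=WGBW U=OBBO R=WRRR D=RGYG L=GOOW
Query: D face = RGYG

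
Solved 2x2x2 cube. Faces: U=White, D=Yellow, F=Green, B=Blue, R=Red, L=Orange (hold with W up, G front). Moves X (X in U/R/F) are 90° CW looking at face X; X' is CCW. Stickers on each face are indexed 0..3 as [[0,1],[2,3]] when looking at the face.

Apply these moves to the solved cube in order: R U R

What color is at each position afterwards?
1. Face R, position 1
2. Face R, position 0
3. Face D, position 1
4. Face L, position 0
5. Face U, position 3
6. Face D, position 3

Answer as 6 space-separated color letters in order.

Answer: W R W G Y O

Derivation:
After move 1 (R): R=RRRR U=WGWG F=GYGY D=YBYB B=WBWB
After move 2 (U): U=WWGG F=RRGY R=WBRR B=OOWB L=GYOO
After move 3 (R): R=RWRB U=WRGY F=RBGB D=YWYO B=GOWB
Query 1: R[1] = W
Query 2: R[0] = R
Query 3: D[1] = W
Query 4: L[0] = G
Query 5: U[3] = Y
Query 6: D[3] = O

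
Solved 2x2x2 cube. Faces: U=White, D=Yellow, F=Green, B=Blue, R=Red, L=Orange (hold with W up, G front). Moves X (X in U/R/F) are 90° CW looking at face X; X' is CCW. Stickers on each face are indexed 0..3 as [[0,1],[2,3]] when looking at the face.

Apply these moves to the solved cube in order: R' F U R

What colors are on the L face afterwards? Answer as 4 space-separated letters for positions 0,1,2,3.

After move 1 (R'): R=RRRR U=WBWB F=GWGW D=YGYG B=YBYB
After move 2 (F): F=GGWW U=WBOO R=WRBR D=RRYG L=OYOG
After move 3 (U): U=OWOB F=WRWW R=YBBR B=OYYB L=GGOG
After move 4 (R): R=BYRB U=OROW F=WRWG D=RYYO B=BYWB
Query: L face = GGOG

Answer: G G O G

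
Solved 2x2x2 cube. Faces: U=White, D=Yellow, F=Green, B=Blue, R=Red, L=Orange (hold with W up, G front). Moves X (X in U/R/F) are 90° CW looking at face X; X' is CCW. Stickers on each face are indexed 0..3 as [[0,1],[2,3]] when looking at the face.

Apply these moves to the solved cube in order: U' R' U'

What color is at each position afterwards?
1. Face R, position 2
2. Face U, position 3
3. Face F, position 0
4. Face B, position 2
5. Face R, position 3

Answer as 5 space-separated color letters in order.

After move 1 (U'): U=WWWW F=OOGG R=GGRR B=RRBB L=BBOO
After move 2 (R'): R=GRGR U=WBWR F=OWGW D=YOYG B=YRYB
After move 3 (U'): U=BRWW F=BBGW R=OWGR B=GRYB L=YROO
Query 1: R[2] = G
Query 2: U[3] = W
Query 3: F[0] = B
Query 4: B[2] = Y
Query 5: R[3] = R

Answer: G W B Y R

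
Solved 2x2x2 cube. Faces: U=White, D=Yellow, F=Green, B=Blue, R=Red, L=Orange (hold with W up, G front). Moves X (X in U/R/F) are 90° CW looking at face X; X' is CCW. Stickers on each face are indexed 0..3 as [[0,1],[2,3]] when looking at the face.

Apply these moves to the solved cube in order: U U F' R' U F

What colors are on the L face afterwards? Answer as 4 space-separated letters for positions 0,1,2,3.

After move 1 (U): U=WWWW F=RRGG R=BBRR B=OOBB L=GGOO
After move 2 (U): U=WWWW F=BBGG R=OORR B=GGBB L=RROO
After move 3 (F'): F=BGBG U=WWOR R=YOYR D=ROYY L=RWOW
After move 4 (R'): R=ORYY U=WBOG F=BWBR D=RGYG B=YGOB
After move 5 (U): U=OWGB F=ORBR R=YGYY B=RWOB L=BWOW
After move 6 (F): F=BORR U=OWWW R=GGBY D=YYYG L=BROG
Query: L face = BROG

Answer: B R O G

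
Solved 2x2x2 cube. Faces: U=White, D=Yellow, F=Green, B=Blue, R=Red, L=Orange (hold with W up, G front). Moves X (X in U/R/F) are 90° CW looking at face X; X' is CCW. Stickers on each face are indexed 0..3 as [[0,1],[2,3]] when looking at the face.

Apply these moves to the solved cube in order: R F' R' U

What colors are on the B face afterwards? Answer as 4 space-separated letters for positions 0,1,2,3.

Answer: O G O B

Derivation:
After move 1 (R): R=RRRR U=WGWG F=GYGY D=YBYB B=WBWB
After move 2 (F'): F=YYGG U=WGRR R=BRYR D=OOYB L=OGOW
After move 3 (R'): R=RRBY U=WWRW F=YGGR D=OYYG B=BBOB
After move 4 (U): U=RWWW F=RRGR R=BBBY B=OGOB L=YGOW
Query: B face = OGOB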